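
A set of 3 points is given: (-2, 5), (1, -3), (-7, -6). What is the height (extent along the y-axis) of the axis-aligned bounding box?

11

max y = 5, min y = -6, so height = 11.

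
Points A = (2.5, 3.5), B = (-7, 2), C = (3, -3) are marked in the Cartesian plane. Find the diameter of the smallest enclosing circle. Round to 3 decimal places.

11.216

Side lengths²: AB² = 92.5, AC² = 42.5, BC² = 125.
Since BC² = 125 < 92.5 + 42.5 = 135, the triangle is acute, so the smallest enclosing circle is the circumcircle.
Circumcentre = (-1.8, -0.1), r² = 31.45.
Diameter = 2r = 2√(31.45) ≈ 11.216.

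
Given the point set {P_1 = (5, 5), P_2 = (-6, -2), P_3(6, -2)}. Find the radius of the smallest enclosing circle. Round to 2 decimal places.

Side lengths²: P_1P_2² = 170, P_1P_3² = 50, P_2P_3² = 144.
Since P_1P_2² = 170 < 144 + 50 = 194, the triangle is acute, so the smallest enclosing circle is the circumcircle.
Circumcentre = (0, 5/7), r² = 2125/49.
r = √(2125/49) ≈ 6.59.

6.59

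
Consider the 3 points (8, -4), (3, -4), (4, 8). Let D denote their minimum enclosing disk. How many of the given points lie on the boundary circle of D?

Call the three points A, B, C in the order given.
Side lengths²: AB² = 25, AC² = 160, BC² = 145.
Since AC² = 160 < 145 + 25 = 170, the triangle is acute, so the smallest enclosing circle is the circumcircle.
Circumcentre = (5.5, 11/6), r² = 725/18.
The points at distance exactly r from the centre are (8, -4), (3, -4), (4, 8) — 3 points.

3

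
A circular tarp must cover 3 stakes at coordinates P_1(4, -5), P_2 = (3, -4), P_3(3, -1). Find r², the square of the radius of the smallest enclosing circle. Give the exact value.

Side lengths²: P_1P_2² = 2, P_1P_3² = 17, P_2P_3² = 9.
Since P_1P_3² = 17 ≥ 9 + 2 = 11, the angle opposite P_1P_3 is not acute, so the smallest enclosing circle has P_1P_3 as diameter.
Centre = midpoint of P_1P_3 = (3.5, -3), r² = 17/4 = 4.25.

4.25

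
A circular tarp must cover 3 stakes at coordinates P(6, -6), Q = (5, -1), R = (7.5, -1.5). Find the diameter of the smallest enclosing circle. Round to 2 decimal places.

5.14

Side lengths²: PQ² = 26, PR² = 22.5, QR² = 6.5.
Since PQ² = 26 < 22.5 + 6.5 = 29, the triangle is acute, so the smallest enclosing circle is the circumcircle.
Circumcentre = (5.8125, -3.4375), r² = 6.6015625.
Diameter = 2r = 2√(6.6015625) ≈ 5.14.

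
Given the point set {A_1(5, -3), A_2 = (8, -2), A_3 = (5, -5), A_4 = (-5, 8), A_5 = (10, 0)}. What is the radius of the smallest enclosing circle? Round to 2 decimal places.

A smallest enclosing disk is always determined by at most three of the input points on its boundary.
The minimum enclosing circle is determined by three boundary points: A_3, A_4, A_5.
Their circumcentre is (91/46, 139/46) with r² = 77741/1058.
The farthest remaining point A_2 is at distance² 65045/1058 ≤ 77741/1058.
r = √(77741/1058) ≈ 8.57.

8.57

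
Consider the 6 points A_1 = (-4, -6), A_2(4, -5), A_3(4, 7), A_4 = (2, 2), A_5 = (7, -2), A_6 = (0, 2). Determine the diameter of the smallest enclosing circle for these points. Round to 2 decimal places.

15.26

The minimum enclosing circle of a finite set is fixed by two of the points (as a diameter) or three (as a circumcircle).
The farthest pair is A_1–A_3 with squared distance 233. The circle on this segment as diameter has centre (0, 0.5) and r² = 233/4 = 58.25.
Check A_2: distance² to centre = 46.25 ≤ 58.25, so it lies inside.
All remaining points lie in this disk, and no smaller disk contains both endpoints, so this is the minimum enclosing circle.
Diameter = 2r = 2√(58.25) ≈ 15.26.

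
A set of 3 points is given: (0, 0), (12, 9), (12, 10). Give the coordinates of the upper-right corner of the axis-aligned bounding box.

x-range [0, 12], y-range [0, 10].
The upper-right corner is (12, 10).

(12, 10)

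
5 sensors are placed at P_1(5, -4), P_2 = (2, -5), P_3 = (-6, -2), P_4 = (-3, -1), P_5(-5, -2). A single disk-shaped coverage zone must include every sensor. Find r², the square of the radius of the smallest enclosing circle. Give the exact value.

A smallest enclosing disk is always determined by at most three of the input points on its boundary.
The farthest pair is P_1–P_3 with squared distance 125. The circle on this segment as diameter has centre (-0.5, -3) and r² = 125/4 = 31.25.
Check P_2: distance² to centre = 10.25 ≤ 31.25, so it lies inside.
All remaining points lie in this disk, and no smaller disk contains both endpoints, so this is the minimum enclosing circle.

31.25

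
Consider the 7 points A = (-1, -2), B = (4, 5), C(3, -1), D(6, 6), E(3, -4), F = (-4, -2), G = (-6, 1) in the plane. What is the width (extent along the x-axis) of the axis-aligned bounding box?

12

max x = 6, min x = -6, so width = 12.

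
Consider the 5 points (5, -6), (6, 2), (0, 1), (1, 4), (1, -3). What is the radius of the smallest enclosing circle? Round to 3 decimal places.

The minimum enclosing circle of a finite set is fixed by two of the points (as a diameter) or three (as a circumcircle).
The farthest pair is (5, -6)–(1, 4) with squared distance 116. The circle on this segment as diameter has centre (3, -1) and r² = 116/4 = 29.
Check (6, 2): distance² to centre = 18 ≤ 29, so it lies inside.
All remaining points lie in this disk, and no smaller disk contains both endpoints, so this is the minimum enclosing circle.
r = √29 ≈ 5.385.

5.385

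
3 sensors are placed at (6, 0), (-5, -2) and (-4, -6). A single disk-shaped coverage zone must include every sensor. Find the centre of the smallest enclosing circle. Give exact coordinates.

Call the three points A, B, C in the order given.
Side lengths²: AB² = 125, AC² = 136, BC² = 17.
Since AC² = 136 < 125 + 17 = 142, the triangle is acute, so the smallest enclosing circle is the circumcircle.
Circumcentre = (37/46, -123/46), r² = 36125/1058.
Centre = (37/46, -123/46).

(37/46, -123/46)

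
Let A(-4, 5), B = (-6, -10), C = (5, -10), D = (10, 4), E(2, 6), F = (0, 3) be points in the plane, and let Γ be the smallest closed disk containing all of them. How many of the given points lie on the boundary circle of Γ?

2

By Welzl's lemma the MEC is supported by two points (diametrically opposite) or three points (on a circumcircle).
The farthest pair is B–D with squared distance 452. The circle on this segment as diameter has centre (2, -3) and r² = 452/4 = 113.
Check A: distance² to centre = 100 ≤ 113, so it lies inside.
All remaining points lie in this disk, and no smaller disk contains both endpoints, so this is the minimum enclosing circle.
The points at distance exactly r from the centre are B, D — 2 points.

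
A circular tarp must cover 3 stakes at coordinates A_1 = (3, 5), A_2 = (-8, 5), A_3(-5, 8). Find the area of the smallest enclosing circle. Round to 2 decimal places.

95.03

Side lengths²: A_1A_2² = 121, A_1A_3² = 73, A_2A_3² = 18.
Since A_1A_2² = 121 ≥ 73 + 18 = 91, the angle opposite A_1A_2 is not acute, so the smallest enclosing circle has A_1A_2 as diameter.
Centre = midpoint of A_1A_2 = (-2.5, 5), r² = 121/4 = 30.25.
Area = π·r² = π·30.25 ≈ 95.03.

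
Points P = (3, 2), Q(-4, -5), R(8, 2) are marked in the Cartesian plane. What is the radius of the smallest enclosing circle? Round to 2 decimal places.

Side lengths²: PQ² = 98, PR² = 25, QR² = 193.
Since QR² = 193 ≥ 98 + 25 = 123, the angle opposite QR is not acute, so the smallest enclosing circle has QR as diameter.
Centre = midpoint of QR = (2, -1.5), r² = 193/4 = 48.25.
r = √(48.25) ≈ 6.95.

6.95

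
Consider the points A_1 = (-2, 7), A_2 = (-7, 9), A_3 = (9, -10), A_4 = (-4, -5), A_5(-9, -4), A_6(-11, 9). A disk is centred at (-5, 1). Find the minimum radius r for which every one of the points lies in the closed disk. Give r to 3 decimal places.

17.804

The required radius is the distance from (-5, 1) to the farthest point.
Squared distances: 45, 68, 317, 37, 41, 100.
Maximum is 317, attained at A_3.
r = √317 ≈ 17.804.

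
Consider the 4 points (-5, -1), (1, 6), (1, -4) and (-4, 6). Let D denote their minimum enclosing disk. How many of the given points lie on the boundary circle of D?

The farthest pair is (1, -4)–(-4, 6) with squared distance 125. The circle on this segment as diameter has centre (-1.5, 1) and r² = 125/4 = 31.25.
Check (-5, -1): distance² to centre = 16.25 ≤ 31.25, so it lies inside.
All remaining points lie in this disk, and no smaller disk contains both endpoints, so this is the minimum enclosing circle.
The points at distance exactly r from the centre are (1, 6), (1, -4), (-4, 6) — 3 points.

3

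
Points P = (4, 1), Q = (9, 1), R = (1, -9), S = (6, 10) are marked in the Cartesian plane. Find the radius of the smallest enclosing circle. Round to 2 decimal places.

9.82

The farthest pair is R–S with squared distance 386. The circle on this segment as diameter has centre (3.5, 0.5) and r² = 386/4 = 96.5.
Check P: distance² to centre = 0.5 ≤ 96.5, so it lies inside.
All remaining points lie in this disk, and no smaller disk contains both endpoints, so this is the minimum enclosing circle.
r = √(96.5) ≈ 9.82.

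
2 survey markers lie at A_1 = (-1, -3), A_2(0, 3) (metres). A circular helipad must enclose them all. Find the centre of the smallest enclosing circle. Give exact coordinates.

The smallest circle enclosing two points has them as diameter endpoints.
Centre = midpoint = (-0.5, 0); r² = |A_1A_2|²/4 = 37/4 = 9.25.
Centre = (-0.5, 0).

(-0.5, 0)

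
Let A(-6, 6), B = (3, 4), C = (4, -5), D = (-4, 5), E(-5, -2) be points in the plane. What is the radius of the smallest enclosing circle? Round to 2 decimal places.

The farthest pair is A–C with squared distance 221. The circle on this segment as diameter has centre (-1, 0.5) and r² = 221/4 = 55.25.
Check B: distance² to centre = 28.25 ≤ 55.25, so it lies inside.
All remaining points lie in this disk, and no smaller disk contains both endpoints, so this is the minimum enclosing circle.
r = √(55.25) ≈ 7.43.

7.43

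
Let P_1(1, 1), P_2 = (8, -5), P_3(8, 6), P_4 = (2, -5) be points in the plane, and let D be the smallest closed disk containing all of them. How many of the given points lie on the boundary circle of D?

A smallest enclosing disk is always determined by at most three of the input points on its boundary.
The farthest pair is P_3–P_4 with squared distance 157. The circle on this segment as diameter has centre (5, 0.5) and r² = 157/4 = 39.25.
Check P_1: distance² to centre = 16.25 ≤ 39.25, so it lies inside.
All remaining points lie in this disk, and no smaller disk contains both endpoints, so this is the minimum enclosing circle.
The points at distance exactly r from the centre are P_2, P_3, P_4 — 3 points.

3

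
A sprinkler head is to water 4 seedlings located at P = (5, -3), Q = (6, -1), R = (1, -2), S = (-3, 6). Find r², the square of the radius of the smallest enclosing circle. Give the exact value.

A smallest enclosing disk is always determined by at most three of the input points on its boundary.
The farthest pair is P–S with squared distance 145. The circle on this segment as diameter has centre (1, 1.5) and r² = 145/4 = 36.25.
Check Q: distance² to centre = 31.25 ≤ 36.25, so it lies inside.
All remaining points lie in this disk, and no smaller disk contains both endpoints, so this is the minimum enclosing circle.

36.25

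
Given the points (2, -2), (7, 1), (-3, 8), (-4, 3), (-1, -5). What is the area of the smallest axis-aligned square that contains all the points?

The bounding box has width 11 and height 13.
An axis-aligned square enclosing the set must have side ≥ max(width, height).
So the minimum side is max(11, 13) = 13.
Area = 13² = 169.

169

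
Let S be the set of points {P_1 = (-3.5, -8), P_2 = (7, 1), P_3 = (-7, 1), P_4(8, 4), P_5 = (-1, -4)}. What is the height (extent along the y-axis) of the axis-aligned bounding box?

max y = 4, min y = -8, so height = 12.

12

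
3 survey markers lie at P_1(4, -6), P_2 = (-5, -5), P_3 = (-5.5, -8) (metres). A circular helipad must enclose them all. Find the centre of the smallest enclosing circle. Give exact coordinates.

Side lengths²: P_1P_2² = 82, P_1P_3² = 94.25, P_2P_3² = 9.25.
Since P_1P_3² = 94.25 ≥ 82 + 9.25 = 91.25, the angle opposite P_1P_3 is not acute, so the smallest enclosing circle has P_1P_3 as diameter.
Centre = midpoint of P_1P_3 = (-0.75, -7), r² = 94.25/4 = 23.5625.
Centre = (-0.75, -7).

(-0.75, -7)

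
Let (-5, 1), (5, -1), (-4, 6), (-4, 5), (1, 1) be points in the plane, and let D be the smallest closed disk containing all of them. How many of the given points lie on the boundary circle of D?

3

The farthest pair is (5, -1)–(-4, 6) with squared distance 130. The circle on this segment as diameter has centre (0.5, 2.5) and r² = 130/4 = 32.5.
Check (-5, 1): distance² to centre = 32.5 ≤ 32.5, so it lies inside.
All remaining points lie in this disk, and no smaller disk contains both endpoints, so this is the minimum enclosing circle.
The points at distance exactly r from the centre are (-5, 1), (5, -1), (-4, 6) — 3 points.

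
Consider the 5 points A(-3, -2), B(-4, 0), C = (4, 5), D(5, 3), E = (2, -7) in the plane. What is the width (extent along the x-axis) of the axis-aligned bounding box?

9

max x = 5, min x = -4, so width = 9.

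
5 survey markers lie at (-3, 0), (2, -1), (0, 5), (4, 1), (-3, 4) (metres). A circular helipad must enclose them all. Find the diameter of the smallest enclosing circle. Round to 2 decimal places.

The minimum enclosing circle is determined by three boundary points: (-3, 0), (4, 1), (-3, 4).
Their circumcentre is (2/7, 2) with r² = 725/49.
The farthest remaining point (2, -1) is at distance² 585/49 ≤ 725/49.
Diameter = 2r = 2√(725/49) ≈ 7.69.

7.69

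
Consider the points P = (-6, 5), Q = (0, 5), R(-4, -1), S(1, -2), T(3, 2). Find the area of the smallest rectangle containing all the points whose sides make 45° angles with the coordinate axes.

In coordinates u = x + y, v = x − y the rectangle is axis-aligned; the map (x,y)→(u,v) scales areas by 2.
u-values: -1, 5, -5, -1, 5; range = 5 − (-5) = 10.
v-values: -11, -5, -3, 3, 1; range = 3 − (-11) = 14.
Area = (10 × 14) / 2 = 70.

70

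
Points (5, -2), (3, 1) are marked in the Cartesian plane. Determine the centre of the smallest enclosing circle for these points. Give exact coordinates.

(4, -0.5)

The smallest circle enclosing two points has them as diameter endpoints.
Centre = midpoint = (4, -0.5); r² = |(5, -2)−(3, 1)|²/4 = 13/4 = 3.25.
Centre = (4, -0.5).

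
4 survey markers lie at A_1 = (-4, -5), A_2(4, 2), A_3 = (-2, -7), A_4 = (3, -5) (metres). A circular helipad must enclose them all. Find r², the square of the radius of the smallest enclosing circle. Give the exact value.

A smallest enclosing disk is always determined by at most three of the input points on its boundary.
The minimum enclosing circle is determined by three boundary points: A_1, A_2, A_3.
Their circumcentre is (0.7, -2.3) with r² = 29.38.
The farthest remaining point A_4 is at distance² 12.58 ≤ 29.38.

29.38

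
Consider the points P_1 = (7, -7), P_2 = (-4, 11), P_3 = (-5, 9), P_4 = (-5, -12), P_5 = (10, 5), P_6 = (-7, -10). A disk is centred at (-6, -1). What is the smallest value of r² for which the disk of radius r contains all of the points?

The required radius is the distance from (-6, -1) to the farthest point.
Squared distances: 205, 148, 101, 122, 292, 82.
Maximum is 292, attained at P_5.

292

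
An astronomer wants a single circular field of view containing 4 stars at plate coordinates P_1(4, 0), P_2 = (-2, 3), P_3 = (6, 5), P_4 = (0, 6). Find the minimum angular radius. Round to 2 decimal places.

4.14

The minimum enclosing circle of a finite set is fixed by two of the points (as a diameter) or three (as a circumcircle).
The minimum enclosing circle is determined by three boundary points: P_1, P_2, P_3.
Their circumcentre is (25/12, 11/3) with r² = 2465/144.
The farthest remaining point P_4 is at distance² 1409/144 ≤ 2465/144.
r = √(2465/144) ≈ 4.14.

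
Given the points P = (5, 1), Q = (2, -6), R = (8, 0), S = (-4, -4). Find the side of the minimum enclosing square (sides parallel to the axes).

The bounding box has width 12 and height 7.
An axis-aligned square enclosing the set must have side ≥ max(width, height).
So the minimum side is max(12, 7) = 12.

12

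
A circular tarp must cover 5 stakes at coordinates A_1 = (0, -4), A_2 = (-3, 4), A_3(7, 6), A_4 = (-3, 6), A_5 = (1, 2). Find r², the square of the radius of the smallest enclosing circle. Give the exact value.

40.6025

A smallest enclosing disk is always determined by at most three of the input points on its boundary.
The minimum enclosing circle is determined by three boundary points: A_1, A_3, A_4.
Their circumcentre is (2, 2.05) with r² = 40.6025.
The farthest remaining point A_2 is at distance² 28.8025 ≤ 40.6025.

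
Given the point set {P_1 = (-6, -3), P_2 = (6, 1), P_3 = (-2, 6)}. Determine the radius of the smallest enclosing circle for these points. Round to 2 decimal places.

Side lengths²: P_1P_2² = 160, P_1P_3² = 97, P_2P_3² = 89.
Since P_1P_2² = 160 < 97 + 89 = 186, the triangle is acute, so the smallest enclosing circle is the circumcircle.
Circumcentre = (-13/46, -7/46), r² = 43165/1058.
r = √(43165/1058) ≈ 6.39.

6.39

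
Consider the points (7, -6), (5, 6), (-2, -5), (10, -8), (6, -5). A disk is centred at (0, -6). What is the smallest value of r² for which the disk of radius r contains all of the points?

169

The required radius is the distance from (0, -6) to the farthest point.
Squared distances: 49, 169, 5, 104, 37.
Maximum is 169, attained at (5, 6).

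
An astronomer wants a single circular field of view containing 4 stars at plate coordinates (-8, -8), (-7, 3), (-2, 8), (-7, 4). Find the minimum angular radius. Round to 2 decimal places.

8.54

A smallest enclosing disk is always determined by at most three of the input points on its boundary.
The farthest pair is (-8, -8)–(-2, 8) with squared distance 292. The circle on this segment as diameter has centre (-5, 0) and r² = 292/4 = 73.
Check (-7, 3): distance² to centre = 13 ≤ 73, so it lies inside.
All remaining points lie in this disk, and no smaller disk contains both endpoints, so this is the minimum enclosing circle.
r = √73 ≈ 8.54.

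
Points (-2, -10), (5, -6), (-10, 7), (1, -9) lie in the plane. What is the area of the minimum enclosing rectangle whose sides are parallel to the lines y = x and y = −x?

In coordinates u = x + y, v = x − y the rectangle is axis-aligned; the map (x,y)→(u,v) scales areas by 2.
u-values: -12, -1, -3, -8; range = -1 − (-12) = 11.
v-values: 8, 11, -17, 10; range = 11 − (-17) = 28.
Area = (11 × 28) / 2 = 154.

154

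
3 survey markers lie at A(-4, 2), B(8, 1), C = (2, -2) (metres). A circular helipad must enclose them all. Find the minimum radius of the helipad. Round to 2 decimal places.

Side lengths²: AB² = 145, AC² = 52, BC² = 45.
Since AB² = 145 ≥ 52 + 45 = 97, the angle opposite AB is not acute, so the smallest enclosing circle has AB as diameter.
Centre = midpoint of AB = (2, 1.5), r² = 145/4 = 36.25.
r = √(36.25) ≈ 6.02.

6.02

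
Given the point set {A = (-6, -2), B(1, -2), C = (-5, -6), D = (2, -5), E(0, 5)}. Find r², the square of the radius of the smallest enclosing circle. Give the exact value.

The minimum enclosing circle is determined by three boundary points: C, D, E.
Their circumcentre is (-79/36, -23/36) with r² = 23725/648.
The farthest remaining point A is at distance² 10585/648 ≤ 23725/648.

23725/648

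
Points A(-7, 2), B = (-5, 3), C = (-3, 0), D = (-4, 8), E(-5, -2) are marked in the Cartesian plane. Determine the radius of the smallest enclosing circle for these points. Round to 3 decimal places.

5.025

By Welzl's lemma the MEC is supported by two points (diametrically opposite) or three points (on a circumcircle).
The farthest pair is D–E with squared distance 101. The circle on this segment as diameter has centre (-4.5, 3) and r² = 101/4 = 25.25.
Check A: distance² to centre = 7.25 ≤ 25.25, so it lies inside.
All remaining points lie in this disk, and no smaller disk contains both endpoints, so this is the minimum enclosing circle.
r = √(25.25) ≈ 5.025.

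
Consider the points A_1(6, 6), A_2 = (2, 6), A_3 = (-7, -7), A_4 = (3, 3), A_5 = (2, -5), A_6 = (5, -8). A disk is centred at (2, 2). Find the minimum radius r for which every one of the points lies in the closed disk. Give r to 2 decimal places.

12.73

The required radius is the distance from (2, 2) to the farthest point.
Squared distances: 32, 16, 162, 2, 49, 109.
Maximum is 162, attained at A_3.
r = √162 ≈ 12.73.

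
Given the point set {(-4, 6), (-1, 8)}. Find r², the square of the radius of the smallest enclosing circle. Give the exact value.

3.25

The smallest circle enclosing two points has them as diameter endpoints.
Centre = midpoint = (-2.5, 7); r² = |(-4, 6)−(-1, 8)|²/4 = 13/4 = 3.25.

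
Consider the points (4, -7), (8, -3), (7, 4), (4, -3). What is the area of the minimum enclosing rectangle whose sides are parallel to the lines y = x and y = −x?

56

In coordinates u = x + y, v = x − y the rectangle is axis-aligned; the map (x,y)→(u,v) scales areas by 2.
u-values: -3, 5, 11, 1; range = 11 − (-3) = 14.
v-values: 11, 11, 3, 7; range = 11 − 3 = 8.
Area = (14 × 8) / 2 = 56.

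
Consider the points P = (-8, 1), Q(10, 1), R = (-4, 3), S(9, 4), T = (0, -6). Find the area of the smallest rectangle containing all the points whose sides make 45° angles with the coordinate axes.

In coordinates u = x + y, v = x − y the rectangle is axis-aligned; the map (x,y)→(u,v) scales areas by 2.
u-values: -7, 11, -1, 13, -6; range = 13 − (-7) = 20.
v-values: -9, 9, -7, 5, 6; range = 9 − (-9) = 18.
Area = (20 × 18) / 2 = 180.

180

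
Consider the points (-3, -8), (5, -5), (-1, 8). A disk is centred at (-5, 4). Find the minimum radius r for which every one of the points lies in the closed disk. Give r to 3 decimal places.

The required radius is the distance from (-5, 4) to the farthest point.
Squared distances: 148, 181, 32.
Maximum is 181, attained at (5, -5).
r = √181 ≈ 13.454.

13.454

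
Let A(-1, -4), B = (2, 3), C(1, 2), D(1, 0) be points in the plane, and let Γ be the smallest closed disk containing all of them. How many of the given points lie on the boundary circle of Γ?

2

The farthest pair is A–B with squared distance 58. The circle on this segment as diameter has centre (0.5, -0.5) and r² = 58/4 = 14.5.
Check C: distance² to centre = 6.5 ≤ 14.5, so it lies inside.
All remaining points lie in this disk, and no smaller disk contains both endpoints, so this is the minimum enclosing circle.
The points at distance exactly r from the centre are A, B — 2 points.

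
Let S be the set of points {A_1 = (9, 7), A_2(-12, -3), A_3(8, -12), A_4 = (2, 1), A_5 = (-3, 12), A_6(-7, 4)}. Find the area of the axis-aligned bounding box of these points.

x ranges over [-12, 9], width 21.
y ranges over [-12, 12], height 24.
Area = 21 × 24 = 504.

504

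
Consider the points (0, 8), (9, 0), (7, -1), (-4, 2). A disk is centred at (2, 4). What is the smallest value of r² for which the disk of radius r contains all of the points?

The required radius is the distance from (2, 4) to the farthest point.
Squared distances: 20, 65, 50, 40.
Maximum is 65, attained at (9, 0).

65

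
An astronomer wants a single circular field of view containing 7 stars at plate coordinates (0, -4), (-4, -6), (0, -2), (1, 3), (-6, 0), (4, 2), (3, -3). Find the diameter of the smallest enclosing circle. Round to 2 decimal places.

11.40

The minimum enclosing circle of a finite set is fixed by two of the points (as a diameter) or three (as a circumcircle).
The minimum enclosing circle is determined by three boundary points: (-4, -6), (-6, 0), (4, 2).
Their circumcentre is (-0.5, -1.5) with r² = 32.5.
The farthest remaining point (1, 3) is at distance² 22.5 ≤ 32.5.
Diameter = 2r = 2√(32.5) ≈ 11.40.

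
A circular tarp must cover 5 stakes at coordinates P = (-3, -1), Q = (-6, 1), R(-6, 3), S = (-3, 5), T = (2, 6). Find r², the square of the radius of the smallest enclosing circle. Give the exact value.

22.25

By Welzl's lemma the MEC is supported by two points (diametrically opposite) or three points (on a circumcircle).
The farthest pair is Q–T with squared distance 89. The circle on this segment as diameter has centre (-2, 3.5) and r² = 89/4 = 22.25.
Check P: distance² to centre = 21.25 ≤ 22.25, so it lies inside.
All remaining points lie in this disk, and no smaller disk contains both endpoints, so this is the minimum enclosing circle.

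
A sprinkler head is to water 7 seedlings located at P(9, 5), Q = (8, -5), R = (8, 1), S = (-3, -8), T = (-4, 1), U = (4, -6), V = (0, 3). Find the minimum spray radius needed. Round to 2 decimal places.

The farthest pair is P–S with squared distance 313. The circle on this segment as diameter has centre (3, -1.5) and r² = 313/4 = 78.25.
Check Q: distance² to centre = 37.25 ≤ 78.25, so it lies inside.
All remaining points lie in this disk, and no smaller disk contains both endpoints, so this is the minimum enclosing circle.
r = √(78.25) ≈ 8.85.

8.85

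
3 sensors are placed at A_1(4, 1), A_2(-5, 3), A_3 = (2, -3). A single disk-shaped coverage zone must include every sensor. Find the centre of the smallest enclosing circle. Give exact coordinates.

(-0.75, 0.875)

Side lengths²: A_1A_2² = 85, A_1A_3² = 20, A_2A_3² = 85.
Since A_2A_3² = 85 < 85 + 20 = 105, the triangle is acute, so the smallest enclosing circle is the circumcircle.
Circumcentre = (-0.75, 0.875), r² = 22.578125.
Centre = (-0.75, 0.875).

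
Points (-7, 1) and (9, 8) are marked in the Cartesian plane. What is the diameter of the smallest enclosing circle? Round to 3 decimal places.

17.464

The smallest circle enclosing two points has them as diameter endpoints.
Centre = midpoint = (1, 4.5); r² = |(-7, 1)−(9, 8)|²/4 = 305/4 = 76.25.
Diameter = 2r = 2√(76.25) ≈ 17.464.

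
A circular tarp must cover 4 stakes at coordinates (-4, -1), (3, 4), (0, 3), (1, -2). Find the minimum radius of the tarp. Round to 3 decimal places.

4.301

A smallest enclosing disk is always determined by at most three of the input points on its boundary.
The farthest pair is (-4, -1)–(3, 4) with squared distance 74. The circle on this segment as diameter has centre (-0.5, 1.5) and r² = 74/4 = 18.5.
Check (0, 3): distance² to centre = 2.5 ≤ 18.5, so it lies inside.
All remaining points lie in this disk, and no smaller disk contains both endpoints, so this is the minimum enclosing circle.
r = √(18.5) ≈ 4.301.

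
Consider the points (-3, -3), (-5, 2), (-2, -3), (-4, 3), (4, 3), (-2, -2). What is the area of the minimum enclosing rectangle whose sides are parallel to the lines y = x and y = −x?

52

In coordinates u = x + y, v = x − y the rectangle is axis-aligned; the map (x,y)→(u,v) scales areas by 2.
u-values: -6, -3, -5, -1, 7, -4; range = 7 − (-6) = 13.
v-values: 0, -7, 1, -7, 1, 0; range = 1 − (-7) = 8.
Area = (13 × 8) / 2 = 52.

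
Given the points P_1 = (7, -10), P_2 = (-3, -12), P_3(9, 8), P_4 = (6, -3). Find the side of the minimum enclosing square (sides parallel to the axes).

The bounding box has width 12 and height 20.
An axis-aligned square enclosing the set must have side ≥ max(width, height).
So the minimum side is max(12, 20) = 20.

20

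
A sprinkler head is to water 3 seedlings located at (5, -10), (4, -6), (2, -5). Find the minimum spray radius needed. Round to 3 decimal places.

Call the three points A, B, C in the order given.
Side lengths²: AB² = 17, AC² = 34, BC² = 5.
Since AC² = 34 ≥ 17 + 5 = 22, the angle opposite AC is not acute, so the smallest enclosing circle has AC as diameter.
Centre = midpoint of AC = (3.5, -7.5), r² = 34/4 = 8.5.
r = √(8.5) ≈ 2.915.

2.915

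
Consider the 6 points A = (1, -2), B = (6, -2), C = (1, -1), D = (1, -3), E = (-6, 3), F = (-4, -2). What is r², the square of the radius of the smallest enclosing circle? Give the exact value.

By Welzl's lemma the MEC is supported by two points (diametrically opposite) or three points (on a circumcircle).
The farthest pair is B–E with squared distance 169. The circle on this segment as diameter has centre (0, 0.5) and r² = 169/4 = 42.25.
Check A: distance² to centre = 7.25 ≤ 42.25, so it lies inside.
All remaining points lie in this disk, and no smaller disk contains both endpoints, so this is the minimum enclosing circle.

42.25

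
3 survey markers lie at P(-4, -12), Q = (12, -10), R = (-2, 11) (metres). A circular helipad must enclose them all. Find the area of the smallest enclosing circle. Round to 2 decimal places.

523.27

Side lengths²: PQ² = 260, PR² = 533, QR² = 637.
Since QR² = 637 < 533 + 260 = 793, the triangle is acute, so the smallest enclosing circle is the circumcircle.
Circumcentre = (2.75, -1), r² = 166.5625.
Area = π·r² = π·166.5625 ≈ 523.27.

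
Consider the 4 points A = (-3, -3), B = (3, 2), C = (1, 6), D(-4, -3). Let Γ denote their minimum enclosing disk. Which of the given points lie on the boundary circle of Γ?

The minimum enclosing circle of a finite set is fixed by two of the points (as a diameter) or three (as a circumcircle).
The farthest pair is C–D with squared distance 106. The circle on this segment as diameter has centre (-1.5, 1.5) and r² = 106/4 = 26.5.
Check A: distance² to centre = 22.5 ≤ 26.5, so it lies inside.
All remaining points lie in this disk, and no smaller disk contains both endpoints, so this is the minimum enclosing circle.
The points at distance exactly r from the centre are C, D — 2 points.

C, D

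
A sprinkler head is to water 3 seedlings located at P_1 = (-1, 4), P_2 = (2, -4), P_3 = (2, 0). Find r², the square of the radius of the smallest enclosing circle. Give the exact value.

18.25

Side lengths²: P_1P_2² = 73, P_1P_3² = 25, P_2P_3² = 16.
Since P_1P_2² = 73 ≥ 25 + 16 = 41, the angle opposite P_1P_2 is not acute, so the smallest enclosing circle has P_1P_2 as diameter.
Centre = midpoint of P_1P_2 = (0.5, 0), r² = 73/4 = 18.25.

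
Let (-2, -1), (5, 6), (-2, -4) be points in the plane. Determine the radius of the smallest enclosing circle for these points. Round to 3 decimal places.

6.103

Call the three points A, B, C in the order given.
Side lengths²: AB² = 98, AC² = 9, BC² = 149.
Since BC² = 149 ≥ 98 + 9 = 107, the angle opposite BC is not acute, so the smallest enclosing circle has BC as diameter.
Centre = midpoint of BC = (1.5, 1), r² = 149/4 = 37.25.
r = √(37.25) ≈ 6.103.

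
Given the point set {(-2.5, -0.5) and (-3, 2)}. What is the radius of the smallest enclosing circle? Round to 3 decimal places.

The smallest circle enclosing two points has them as diameter endpoints.
Centre = midpoint = (-2.75, 0.75); r² = |(-2.5, -0.5)−(-3, 2)|²/4 = 6.5/4 = 1.625.
r = √(1.625) ≈ 1.275.

1.275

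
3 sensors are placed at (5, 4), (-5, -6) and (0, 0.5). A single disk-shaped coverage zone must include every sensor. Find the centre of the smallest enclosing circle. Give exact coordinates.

(0, -1)

Call the three points A, B, C in the order given.
Side lengths²: AB² = 200, AC² = 37.25, BC² = 67.25.
Since AB² = 200 ≥ 67.25 + 37.25 = 104.5, the angle opposite AB is not acute, so the smallest enclosing circle has AB as diameter.
Centre = midpoint of AB = (0, -1), r² = 200/4 = 50.
Centre = (0, -1).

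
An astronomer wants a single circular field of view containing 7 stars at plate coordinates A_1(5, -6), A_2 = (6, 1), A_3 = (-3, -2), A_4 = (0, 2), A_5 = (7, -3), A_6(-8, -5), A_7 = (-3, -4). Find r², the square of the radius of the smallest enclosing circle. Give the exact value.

By Welzl's lemma the MEC is supported by two points (diametrically opposite) or three points (on a circumcircle).
The minimum enclosing circle is determined by three boundary points: A_2, A_5, A_6.
Their circumcentre is (-41/62, -173/62) with r² = 112897/1922.
The farthest remaining point A_1 is at distance² 81401/1922 ≤ 112897/1922.

112897/1922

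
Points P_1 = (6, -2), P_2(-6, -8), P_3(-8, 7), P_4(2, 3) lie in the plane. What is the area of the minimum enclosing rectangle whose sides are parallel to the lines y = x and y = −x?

In coordinates u = x + y, v = x − y the rectangle is axis-aligned; the map (x,y)→(u,v) scales areas by 2.
u-values: 4, -14, -1, 5; range = 5 − (-14) = 19.
v-values: 8, 2, -15, -1; range = 8 − (-15) = 23.
Area = (19 × 23) / 2 = 218.5.

218.5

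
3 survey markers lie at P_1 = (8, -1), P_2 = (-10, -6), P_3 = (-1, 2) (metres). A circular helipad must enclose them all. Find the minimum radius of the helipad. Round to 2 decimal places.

9.34

Side lengths²: P_1P_2² = 349, P_1P_3² = 90, P_2P_3² = 145.
Since P_1P_2² = 349 ≥ 145 + 90 = 235, the angle opposite P_1P_2 is not acute, so the smallest enclosing circle has P_1P_2 as diameter.
Centre = midpoint of P_1P_2 = (-1, -3.5), r² = 349/4 = 87.25.
r = √(87.25) ≈ 9.34.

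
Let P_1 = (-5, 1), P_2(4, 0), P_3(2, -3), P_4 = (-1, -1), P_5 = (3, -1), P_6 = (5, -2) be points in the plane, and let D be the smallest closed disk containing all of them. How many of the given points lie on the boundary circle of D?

The minimum enclosing circle of a finite set is fixed by two of the points (as a diameter) or three (as a circumcircle).
The farthest pair is P_1–P_6 with squared distance 109. The circle on this segment as diameter has centre (0, -0.5) and r² = 109/4 = 27.25.
Check P_2: distance² to centre = 16.25 ≤ 27.25, so it lies inside.
All remaining points lie in this disk, and no smaller disk contains both endpoints, so this is the minimum enclosing circle.
The points at distance exactly r from the centre are P_1, P_6 — 2 points.

2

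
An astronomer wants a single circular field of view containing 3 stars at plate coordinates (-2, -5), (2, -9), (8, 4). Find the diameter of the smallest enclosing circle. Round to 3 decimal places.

14.338

Call the three points A, B, C in the order given.
Side lengths²: AB² = 32, AC² = 181, BC² = 205.
Since BC² = 205 < 181 + 32 = 213, the triangle is acute, so the smallest enclosing circle is the circumcircle.
Circumcentre = (177/38, -89/38), r² = 37105/722.
Diameter = 2r = 2√(37105/722) ≈ 14.338.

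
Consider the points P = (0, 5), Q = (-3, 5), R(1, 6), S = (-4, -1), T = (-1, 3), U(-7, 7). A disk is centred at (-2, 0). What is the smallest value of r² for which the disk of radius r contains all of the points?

74

The required radius is the distance from (-2, 0) to the farthest point.
Squared distances: 29, 26, 45, 5, 10, 74.
Maximum is 74, attained at U.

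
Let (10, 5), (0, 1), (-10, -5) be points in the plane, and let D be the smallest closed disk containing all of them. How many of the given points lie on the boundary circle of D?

2

Call the three points A, B, C in the order given.
Side lengths²: AB² = 116, AC² = 500, BC² = 136.
Since AC² = 500 ≥ 136 + 116 = 252, the angle opposite AC is not acute, so the smallest enclosing circle has AC as diameter.
Centre = midpoint of AC = (0, 0), r² = 500/4 = 125.
The points at distance exactly r from the centre are (10, 5), (-10, -5) — 2 points.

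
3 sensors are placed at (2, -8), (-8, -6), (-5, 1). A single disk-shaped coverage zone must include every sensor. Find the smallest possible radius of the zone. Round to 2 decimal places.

Call the three points A, B, C in the order given.
Side lengths²: AB² = 104, AC² = 130, BC² = 58.
Since AC² = 130 < 104 + 58 = 162, the triangle is acute, so the smallest enclosing circle is the circumcircle.
Circumcentre = (-93/38, -161/38), r² = 24505/722.
r = √(24505/722) ≈ 5.83.

5.83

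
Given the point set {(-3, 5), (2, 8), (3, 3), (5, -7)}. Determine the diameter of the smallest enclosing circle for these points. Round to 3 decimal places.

By Welzl's lemma the MEC is supported by two points (diametrically opposite) or three points (on a circumcircle).
The minimum enclosing circle is determined by three boundary points: (-3, 5), (2, 8), (5, -7).
Their circumcentre is (22/7, 3/7) with r² = 2873/49.
The farthest remaining point (3, 3) is at distance² 325/49 ≤ 2873/49.
Diameter = 2r = 2√(2873/49) ≈ 15.314.

15.314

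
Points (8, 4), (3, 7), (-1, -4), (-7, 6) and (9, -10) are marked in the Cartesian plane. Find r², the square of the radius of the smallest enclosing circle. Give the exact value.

The farthest pair is (-7, 6)–(9, -10) with squared distance 512. The circle on this segment as diameter has centre (1, -2) and r² = 512/4 = 128.
Check (8, 4): distance² to centre = 85 ≤ 128, so it lies inside.
All remaining points lie in this disk, and no smaller disk contains both endpoints, so this is the minimum enclosing circle.

128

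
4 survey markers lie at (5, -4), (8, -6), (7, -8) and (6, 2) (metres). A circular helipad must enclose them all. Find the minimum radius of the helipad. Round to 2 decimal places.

A smallest enclosing disk is always determined by at most three of the input points on its boundary.
The farthest pair is (7, -8)–(6, 2) with squared distance 101. The circle on this segment as diameter has centre (6.5, -3) and r² = 101/4 = 25.25.
Check (5, -4): distance² to centre = 3.25 ≤ 25.25, so it lies inside.
All remaining points lie in this disk, and no smaller disk contains both endpoints, so this is the minimum enclosing circle.
r = √(25.25) ≈ 5.02.

5.02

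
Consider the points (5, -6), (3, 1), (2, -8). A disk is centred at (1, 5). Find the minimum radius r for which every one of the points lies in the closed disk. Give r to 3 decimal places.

13.038

The required radius is the distance from (1, 5) to the farthest point.
Squared distances: 137, 20, 170.
Maximum is 170, attained at (2, -8).
r = √170 ≈ 13.038.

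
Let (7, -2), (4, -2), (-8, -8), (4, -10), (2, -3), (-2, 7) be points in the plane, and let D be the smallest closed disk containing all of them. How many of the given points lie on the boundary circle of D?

3

The minimum enclosing circle of a finite set is fixed by two of the points (as a diameter) or three (as a circumcircle).
The minimum enclosing circle is determined by three boundary points: (-8, -8), (4, -10), (-2, 7).
Their circumcentre is (-0.859375, -2.15625) with r² = 85.1379394531.
The farthest remaining point (7, -2) is at distance² 61.7941894531 ≤ 85.1379394531.
The points at distance exactly r from the centre are (-8, -8), (4, -10), (-2, 7) — 3 points.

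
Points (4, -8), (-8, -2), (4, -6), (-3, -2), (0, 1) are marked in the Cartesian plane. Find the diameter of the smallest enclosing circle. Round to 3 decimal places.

By Welzl's lemma the MEC is supported by two points (diametrically opposite) or three points (on a circumcircle).
The farthest pair is (4, -8)–(-8, -2) with squared distance 180. The circle on this segment as diameter has centre (-2, -5) and r² = 180/4 = 45.
Check (4, -6): distance² to centre = 37 ≤ 45, so it lies inside.
All remaining points lie in this disk, and no smaller disk contains both endpoints, so this is the minimum enclosing circle.
Diameter = 2r = 2√45 ≈ 13.416.

13.416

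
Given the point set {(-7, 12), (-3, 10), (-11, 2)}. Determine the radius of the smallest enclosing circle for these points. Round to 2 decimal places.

Call the three points A, B, C in the order given.
Side lengths²: AB² = 20, AC² = 116, BC² = 128.
Since BC² = 128 < 116 + 20 = 136, the triangle is acute, so the smallest enclosing circle is the circumcircle.
Circumcentre = (-22/3, 19/3), r² = 290/9.
r = √(290/9) ≈ 5.68.

5.68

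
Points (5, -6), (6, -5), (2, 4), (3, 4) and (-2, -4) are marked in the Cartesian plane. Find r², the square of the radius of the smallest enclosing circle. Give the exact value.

28.2080078125

A smallest enclosing disk is always determined by at most three of the input points on its boundary.
The minimum enclosing circle is determined by three boundary points: (5, -6), (2, 4), (-2, -4).
Their circumcentre is (2.5625, -1.28125) with r² = 28.2080078125.
The farthest remaining point (3, 4) is at distance² 28.0830078125 ≤ 28.2080078125.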